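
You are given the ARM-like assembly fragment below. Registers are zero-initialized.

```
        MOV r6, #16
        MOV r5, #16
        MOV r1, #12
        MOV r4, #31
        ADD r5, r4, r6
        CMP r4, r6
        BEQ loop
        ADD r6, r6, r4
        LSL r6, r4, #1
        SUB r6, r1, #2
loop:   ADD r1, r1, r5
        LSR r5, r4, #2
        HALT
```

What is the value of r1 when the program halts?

after MOV r6, #16: r6=16
after MOV r5, #16: r5=16
after MOV r1, #12: r1=12
after MOV r4, #31: r4=31
after ADD r5, r4, r6: r5=31+16=47
CMP r4, r6  (cmp 31,16)
BEQ loop: not taken
after ADD r6, r6, r4: r6=16+31=47
after LSL r6, r4, #1: r6=31<<1=62
after SUB r6, r1, #2: r6=12-2=10
after ADD r1, r1, r5: r1=12+47=59
after LSR r5, r4, #2: r5=31>>2=7
halt.

59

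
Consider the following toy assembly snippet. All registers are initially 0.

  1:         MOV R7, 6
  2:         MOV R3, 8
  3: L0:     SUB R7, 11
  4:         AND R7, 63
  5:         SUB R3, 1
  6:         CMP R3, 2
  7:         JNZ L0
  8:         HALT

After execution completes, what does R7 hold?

after MOV R7, 6: R7=6
after MOV R3, 8: R3=8
after SUB R7, 11: R7=6-11=-5
after AND R7, 63: R7=(-5)&63=59
after SUB R3, 1: R3=8-1=7
CMP R3, 2  (cmp 7,2)
JNZ L0: taken
after SUB R7, 11: R7=59-11=48
after AND R7, 63: R7=48&63=48
after SUB R3, 1: R3=7-1=6
CMP R3, 2  (cmp 6,2)
JNZ L0: taken
after SUB R7, 11: R7=48-11=37
after AND R7, 63: R7=37&63=37
after SUB R3, 1: R3=6-1=5
CMP R3, 2  (cmp 5,2)
JNZ L0: taken
after SUB R7, 11: R7=37-11=26
after AND R7, 63: R7=26&63=26
after SUB R3, 1: R3=5-1=4
CMP R3, 2  (cmp 4,2)
JNZ L0: taken
after SUB R7, 11: R7=26-11=15
after AND R7, 63: R7=15&63=15
after SUB R3, 1: R3=4-1=3
CMP R3, 2  (cmp 3,2)
JNZ L0: taken
after SUB R7, 11: R7=15-11=4
after AND R7, 63: R7=4&63=4
after SUB R3, 1: R3=3-1=2
CMP R3, 2  (cmp 2,2)
JNZ L0: not taken
halt.

4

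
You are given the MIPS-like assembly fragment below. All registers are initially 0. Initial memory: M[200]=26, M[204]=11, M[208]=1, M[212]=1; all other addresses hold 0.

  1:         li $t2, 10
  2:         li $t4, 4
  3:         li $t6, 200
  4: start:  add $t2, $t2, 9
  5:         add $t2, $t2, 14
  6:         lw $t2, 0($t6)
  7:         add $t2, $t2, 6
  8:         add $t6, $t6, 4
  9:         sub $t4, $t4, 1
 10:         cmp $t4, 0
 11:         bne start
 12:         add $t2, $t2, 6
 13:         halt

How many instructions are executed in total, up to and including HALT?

li $t2, 10 → $t2=10
li $t4, 4 → $t4=4
li $t6, 200 → $t6=200
add $t2, $t2, 9 → $t2=10+9=19
add $t2, $t2, 14 → $t2=19+14=33
lw $t2, 0($t6) → $t2=M[200]=26
add $t2, $t2, 6 → $t2=26+6=32
add $t6, $t6, 4 → $t6=200+4=204
sub $t4, $t4, 1 → $t4=4-1=3
cmp $t4, 0  (cmp 3,0)
bne start: taken
add $t2, $t2, 9 → $t2=32+9=41
add $t2, $t2, 14 → $t2=41+14=55
lw $t2, 0($t6) → $t2=M[204]=11
add $t2, $t2, 6 → $t2=11+6=17
add $t6, $t6, 4 → $t6=204+4=208
sub $t4, $t4, 1 → $t4=3-1=2
cmp $t4, 0  (cmp 2,0)
bne start: taken
add $t2, $t2, 9 → $t2=17+9=26
add $t2, $t2, 14 → $t2=26+14=40
lw $t2, 0($t6) → $t2=M[208]=1
add $t2, $t2, 6 → $t2=1+6=7
add $t6, $t6, 4 → $t6=208+4=212
sub $t4, $t4, 1 → $t4=2-1=1
cmp $t4, 0  (cmp 1,0)
bne start: taken
add $t2, $t2, 9 → $t2=7+9=16
add $t2, $t2, 14 → $t2=16+14=30
lw $t2, 0($t6) → $t2=M[212]=1
add $t2, $t2, 6 → $t2=1+6=7
add $t6, $t6, 4 → $t6=212+4=216
sub $t4, $t4, 1 → $t4=1-1=0
cmp $t4, 0  (cmp 0,0)
bne start: not taken
add $t2, $t2, 6 → $t2=7+6=13
halt.
Total executed instructions: 37.

37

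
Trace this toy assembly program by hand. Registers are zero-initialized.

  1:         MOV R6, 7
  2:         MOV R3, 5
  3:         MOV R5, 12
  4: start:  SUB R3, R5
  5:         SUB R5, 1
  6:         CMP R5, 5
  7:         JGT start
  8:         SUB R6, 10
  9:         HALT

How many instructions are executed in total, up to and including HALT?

33

MOV R6, 7 → R6=7
MOV R3, 5 → R3=5
MOV R5, 12 → R5=12
SUB R3, R5 → R3=5-12=-7
SUB R5, 1 → R5=12-1=11
CMP R5, 5  (cmp 11,5)
JGT start: taken
SUB R3, R5 → R3=(-7)-11=-18
SUB R5, 1 → R5=11-1=10
CMP R5, 5  (cmp 10,5)
JGT start: taken
SUB R3, R5 → R3=(-18)-10=-28
SUB R5, 1 → R5=10-1=9
CMP R5, 5  (cmp 9,5)
JGT start: taken
SUB R3, R5 → R3=(-28)-9=-37
SUB R5, 1 → R5=9-1=8
CMP R5, 5  (cmp 8,5)
JGT start: taken
SUB R3, R5 → R3=(-37)-8=-45
SUB R5, 1 → R5=8-1=7
CMP R5, 5  (cmp 7,5)
JGT start: taken
SUB R3, R5 → R3=(-45)-7=-52
SUB R5, 1 → R5=7-1=6
CMP R5, 5  (cmp 6,5)
JGT start: taken
SUB R3, R5 → R3=(-52)-6=-58
SUB R5, 1 → R5=6-1=5
CMP R5, 5  (cmp 5,5)
JGT start: not taken
SUB R6, 10 → R6=7-10=-3
halt.
Total executed instructions: 33.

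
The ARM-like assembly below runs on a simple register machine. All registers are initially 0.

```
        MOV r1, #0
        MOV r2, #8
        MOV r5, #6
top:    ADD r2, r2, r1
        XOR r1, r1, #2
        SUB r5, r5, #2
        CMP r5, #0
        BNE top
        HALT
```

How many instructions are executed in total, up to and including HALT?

19

MOV r1, #0 → r1=0
MOV r2, #8 → r2=8
MOV r5, #6 → r5=6
ADD r2, r2, r1 → r2=8+0=8
XOR r1, r1, #2 → r1=0^2=2
SUB r5, r5, #2 → r5=6-2=4
CMP r5, #0  (cmp 4,0)
BNE top: taken
ADD r2, r2, r1 → r2=8+2=10
XOR r1, r1, #2 → r1=2^2=0
SUB r5, r5, #2 → r5=4-2=2
CMP r5, #0  (cmp 2,0)
BNE top: taken
ADD r2, r2, r1 → r2=10+0=10
XOR r1, r1, #2 → r1=0^2=2
SUB r5, r5, #2 → r5=2-2=0
CMP r5, #0  (cmp 0,0)
BNE top: not taken
halt.
Total executed instructions: 19.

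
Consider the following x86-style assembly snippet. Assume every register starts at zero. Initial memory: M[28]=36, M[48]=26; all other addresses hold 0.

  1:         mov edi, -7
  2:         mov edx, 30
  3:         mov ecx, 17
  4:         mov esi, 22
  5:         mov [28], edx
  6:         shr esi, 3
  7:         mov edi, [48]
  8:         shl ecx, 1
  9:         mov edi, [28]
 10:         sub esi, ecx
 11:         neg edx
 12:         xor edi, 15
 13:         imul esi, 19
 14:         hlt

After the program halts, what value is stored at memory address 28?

mov edi, -7 → edi=-7
mov edx, 30 → edx=30
mov ecx, 17 → ecx=17
mov esi, 22 → esi=22
mov [28], edx → M[28]=30
shr esi, 3 → esi=22>>3=2
mov edi, [48] → edi=M[48]=26
shl ecx, 1 → ecx=17<<1=34
mov edi, [28] → edi=M[28]=30
sub esi, ecx → esi=2-34=-32
neg edx → edx=-(30)=-30
xor edi, 15 → edi=30^15=17
imul esi, 19 → esi=(-32)*19=-608
halt.

30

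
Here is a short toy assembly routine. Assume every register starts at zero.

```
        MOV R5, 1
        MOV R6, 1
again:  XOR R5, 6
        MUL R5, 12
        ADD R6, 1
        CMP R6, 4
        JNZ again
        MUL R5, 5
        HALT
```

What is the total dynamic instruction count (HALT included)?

after MOV R5, 1: R5=1
after MOV R6, 1: R6=1
after XOR R5, 6: R5=1^6=7
after MUL R5, 12: R5=7*12=84
after ADD R6, 1: R6=1+1=2
CMP R6, 4  (cmp 2,4)
JNZ again: taken
after XOR R5, 6: R5=84^6=82
after MUL R5, 12: R5=82*12=984
after ADD R6, 1: R6=2+1=3
CMP R6, 4  (cmp 3,4)
JNZ again: taken
after XOR R5, 6: R5=984^6=990
after MUL R5, 12: R5=990*12=11880
after ADD R6, 1: R6=3+1=4
CMP R6, 4  (cmp 4,4)
JNZ again: not taken
after MUL R5, 5: R5=11880*5=59400
halt.
Total executed instructions: 19.

19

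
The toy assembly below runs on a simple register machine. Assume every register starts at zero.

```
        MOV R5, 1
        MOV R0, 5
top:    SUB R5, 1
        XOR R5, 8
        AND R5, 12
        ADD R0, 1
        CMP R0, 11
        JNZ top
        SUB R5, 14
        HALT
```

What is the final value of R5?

-2

MOV R5, 1 → R5=1
MOV R0, 5 → R0=5
SUB R5, 1 → R5=1-1=0
XOR R5, 8 → R5=0^8=8
AND R5, 12 → R5=8&12=8
ADD R0, 1 → R0=5+1=6
CMP R0, 11  (cmp 6,11)
JNZ top: taken
SUB R5, 1 → R5=8-1=7
XOR R5, 8 → R5=7^8=15
AND R5, 12 → R5=15&12=12
ADD R0, 1 → R0=6+1=7
CMP R0, 11  (cmp 7,11)
JNZ top: taken
SUB R5, 1 → R5=12-1=11
XOR R5, 8 → R5=11^8=3
AND R5, 12 → R5=3&12=0
ADD R0, 1 → R0=7+1=8
CMP R0, 11  (cmp 8,11)
JNZ top: taken
SUB R5, 1 → R5=0-1=-1
XOR R5, 8 → R5=(-1)^8=-9
AND R5, 12 → R5=(-9)&12=4
ADD R0, 1 → R0=8+1=9
CMP R0, 11  (cmp 9,11)
JNZ top: taken
SUB R5, 1 → R5=4-1=3
XOR R5, 8 → R5=3^8=11
AND R5, 12 → R5=11&12=8
ADD R0, 1 → R0=9+1=10
CMP R0, 11  (cmp 10,11)
JNZ top: taken
SUB R5, 1 → R5=8-1=7
XOR R5, 8 → R5=7^8=15
AND R5, 12 → R5=15&12=12
ADD R0, 1 → R0=10+1=11
CMP R0, 11  (cmp 11,11)
JNZ top: not taken
SUB R5, 14 → R5=12-14=-2
halt.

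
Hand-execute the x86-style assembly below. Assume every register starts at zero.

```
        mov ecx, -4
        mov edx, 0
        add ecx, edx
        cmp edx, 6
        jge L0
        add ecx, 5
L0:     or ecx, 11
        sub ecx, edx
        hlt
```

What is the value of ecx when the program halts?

mov ecx, -4 → ecx=-4
mov edx, 0 → edx=0
add ecx, edx → ecx=(-4)+0=-4
cmp edx, 6  (cmp 0,6)
jge L0: not taken
add ecx, 5 → ecx=(-4)+5=1
or ecx, 11 → ecx=1|11=11
sub ecx, edx → ecx=11-0=11
halt.

11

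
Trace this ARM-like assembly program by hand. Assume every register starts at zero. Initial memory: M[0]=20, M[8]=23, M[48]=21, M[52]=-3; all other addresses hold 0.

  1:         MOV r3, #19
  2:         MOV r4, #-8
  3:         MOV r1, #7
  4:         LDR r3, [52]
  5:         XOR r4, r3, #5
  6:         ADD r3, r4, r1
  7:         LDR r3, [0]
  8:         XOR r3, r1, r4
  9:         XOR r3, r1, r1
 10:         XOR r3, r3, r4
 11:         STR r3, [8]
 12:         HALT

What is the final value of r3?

-8

MOV r3, #19 → r3=19
MOV r4, #-8 → r4=-8
MOV r1, #7 → r1=7
LDR r3, [52] → r3=M[52]=-3
XOR r4, r3, #5 → r4=(-3)^5=-8
ADD r3, r4, r1 → r3=(-8)+7=-1
LDR r3, [0] → r3=M[0]=20
XOR r3, r1, r4 → r3=7^(-8)=-1
XOR r3, r1, r1 → r3=7^7=0
XOR r3, r3, r4 → r3=0^(-8)=-8
STR r3, [8] → M[8]=-8
halt.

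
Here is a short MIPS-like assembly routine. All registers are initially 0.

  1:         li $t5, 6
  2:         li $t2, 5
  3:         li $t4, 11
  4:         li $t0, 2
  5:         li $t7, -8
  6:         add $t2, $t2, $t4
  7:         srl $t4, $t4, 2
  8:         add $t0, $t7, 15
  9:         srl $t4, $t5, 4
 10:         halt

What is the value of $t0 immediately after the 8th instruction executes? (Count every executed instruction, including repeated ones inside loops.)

$t5=6
$t2=5
$t4=11
$t0=2
$t7=-8
$t2=5+11=16
$t4=11>>2=2
$t0=(-8)+15=7
After step 8: $t0 = 7.

7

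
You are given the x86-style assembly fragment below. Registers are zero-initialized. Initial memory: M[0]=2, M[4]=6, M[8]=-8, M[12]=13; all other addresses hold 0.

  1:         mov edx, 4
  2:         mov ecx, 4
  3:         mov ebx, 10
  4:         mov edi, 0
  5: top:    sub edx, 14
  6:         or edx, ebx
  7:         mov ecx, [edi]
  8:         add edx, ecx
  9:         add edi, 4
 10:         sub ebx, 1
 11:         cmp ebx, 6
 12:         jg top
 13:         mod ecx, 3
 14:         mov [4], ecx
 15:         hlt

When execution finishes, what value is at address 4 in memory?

1

edx=4
ecx=4
ebx=10
edi=0
edx=4-14=-10
edx=(-10)|10=-2
ecx=M[0]=2
edx=(-2)+2=0
edi=0+4=4
ebx=10-1=9
cmp ebx, 6  (cmp 9,6)
jg top: taken
edx=0-14=-14
edx=(-14)|9=-5
ecx=M[4]=6
edx=(-5)+6=1
edi=4+4=8
ebx=9-1=8
cmp ebx, 6  (cmp 8,6)
jg top: taken
edx=1-14=-13
edx=(-13)|8=-5
ecx=M[8]=-8
edx=(-5)+(-8)=-13
edi=8+4=12
ebx=8-1=7
cmp ebx, 6  (cmp 7,6)
jg top: taken
edx=(-13)-14=-27
edx=(-27)|7=-25
ecx=M[12]=13
edx=(-25)+13=-12
edi=12+4=16
ebx=7-1=6
cmp ebx, 6  (cmp 6,6)
jg top: not taken
ecx=13%3=1
mov [4], ecx → M[4]=1
halt.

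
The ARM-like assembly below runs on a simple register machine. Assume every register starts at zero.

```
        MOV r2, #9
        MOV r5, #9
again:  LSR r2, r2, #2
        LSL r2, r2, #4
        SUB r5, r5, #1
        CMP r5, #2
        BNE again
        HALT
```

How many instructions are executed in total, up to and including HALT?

38

MOV r2, #9 → r2=9
MOV r5, #9 → r5=9
LSR r2, r2, #2 → r2=9>>2=2
LSL r2, r2, #4 → r2=2<<4=32
SUB r5, r5, #1 → r5=9-1=8
CMP r5, #2  (cmp 8,2)
BNE again: taken
LSR r2, r2, #2 → r2=32>>2=8
LSL r2, r2, #4 → r2=8<<4=128
SUB r5, r5, #1 → r5=8-1=7
CMP r5, #2  (cmp 7,2)
BNE again: taken
LSR r2, r2, #2 → r2=128>>2=32
LSL r2, r2, #4 → r2=32<<4=512
SUB r5, r5, #1 → r5=7-1=6
CMP r5, #2  (cmp 6,2)
BNE again: taken
LSR r2, r2, #2 → r2=512>>2=128
LSL r2, r2, #4 → r2=128<<4=2048
SUB r5, r5, #1 → r5=6-1=5
CMP r5, #2  (cmp 5,2)
BNE again: taken
LSR r2, r2, #2 → r2=2048>>2=512
LSL r2, r2, #4 → r2=512<<4=8192
SUB r5, r5, #1 → r5=5-1=4
CMP r5, #2  (cmp 4,2)
BNE again: taken
LSR r2, r2, #2 → r2=8192>>2=2048
LSL r2, r2, #4 → r2=2048<<4=32768
SUB r5, r5, #1 → r5=4-1=3
CMP r5, #2  (cmp 3,2)
BNE again: taken
LSR r2, r2, #2 → r2=32768>>2=8192
LSL r2, r2, #4 → r2=8192<<4=131072
SUB r5, r5, #1 → r5=3-1=2
CMP r5, #2  (cmp 2,2)
BNE again: not taken
halt.
Total executed instructions: 38.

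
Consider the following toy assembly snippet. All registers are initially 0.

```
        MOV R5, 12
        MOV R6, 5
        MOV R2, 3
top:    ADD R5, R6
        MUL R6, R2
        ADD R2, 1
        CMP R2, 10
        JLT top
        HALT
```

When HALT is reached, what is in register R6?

907200

after MOV R5, 12: R5=12
after MOV R6, 5: R6=5
after MOV R2, 3: R2=3
after ADD R5, R6: R5=12+5=17
after MUL R6, R2: R6=5*3=15
after ADD R2, 1: R2=3+1=4
CMP R2, 10  (cmp 4,10)
JLT top: taken
after ADD R5, R6: R5=17+15=32
after MUL R6, R2: R6=15*4=60
after ADD R2, 1: R2=4+1=5
CMP R2, 10  (cmp 5,10)
JLT top: taken
after ADD R5, R6: R5=32+60=92
after MUL R6, R2: R6=60*5=300
after ADD R2, 1: R2=5+1=6
CMP R2, 10  (cmp 6,10)
JLT top: taken
after ADD R5, R6: R5=92+300=392
after MUL R6, R2: R6=300*6=1800
after ADD R2, 1: R2=6+1=7
CMP R2, 10  (cmp 7,10)
JLT top: taken
after ADD R5, R6: R5=392+1800=2192
after MUL R6, R2: R6=1800*7=12600
after ADD R2, 1: R2=7+1=8
CMP R2, 10  (cmp 8,10)
JLT top: taken
after ADD R5, R6: R5=2192+12600=14792
after MUL R6, R2: R6=12600*8=100800
after ADD R2, 1: R2=8+1=9
CMP R2, 10  (cmp 9,10)
JLT top: taken
after ADD R5, R6: R5=14792+100800=115592
after MUL R6, R2: R6=100800*9=907200
after ADD R2, 1: R2=9+1=10
CMP R2, 10  (cmp 10,10)
JLT top: not taken
halt.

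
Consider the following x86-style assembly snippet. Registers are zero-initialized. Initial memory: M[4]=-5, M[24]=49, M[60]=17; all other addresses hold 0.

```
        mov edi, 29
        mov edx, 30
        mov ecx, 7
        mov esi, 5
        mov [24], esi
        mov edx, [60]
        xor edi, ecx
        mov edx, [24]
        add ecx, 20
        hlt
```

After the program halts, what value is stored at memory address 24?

5

mov edi, 29 → edi=29
mov edx, 30 → edx=30
mov ecx, 7 → ecx=7
mov esi, 5 → esi=5
mov [24], esi → M[24]=5
mov edx, [60] → edx=M[60]=17
xor edi, ecx → edi=29^7=26
mov edx, [24] → edx=M[24]=5
add ecx, 20 → ecx=7+20=27
halt.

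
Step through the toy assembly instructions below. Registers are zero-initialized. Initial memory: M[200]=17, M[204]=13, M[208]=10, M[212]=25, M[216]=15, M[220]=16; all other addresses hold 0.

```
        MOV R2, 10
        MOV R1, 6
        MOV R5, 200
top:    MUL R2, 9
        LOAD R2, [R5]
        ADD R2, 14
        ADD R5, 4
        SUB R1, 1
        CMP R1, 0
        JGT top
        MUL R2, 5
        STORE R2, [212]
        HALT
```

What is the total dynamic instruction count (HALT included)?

MOV R2, 10 → R2=10
MOV R1, 6 → R1=6
MOV R5, 200 → R5=200
MUL R2, 9 → R2=10*9=90
LOAD R2, [R5] → R2=M[200]=17
ADD R2, 14 → R2=17+14=31
ADD R5, 4 → R5=200+4=204
SUB R1, 1 → R1=6-1=5
CMP R1, 0  (cmp 5,0)
JGT top: taken
MUL R2, 9 → R2=31*9=279
LOAD R2, [R5] → R2=M[204]=13
ADD R2, 14 → R2=13+14=27
ADD R5, 4 → R5=204+4=208
SUB R1, 1 → R1=5-1=4
CMP R1, 0  (cmp 4,0)
JGT top: taken
MUL R2, 9 → R2=27*9=243
LOAD R2, [R5] → R2=M[208]=10
ADD R2, 14 → R2=10+14=24
ADD R5, 4 → R5=208+4=212
SUB R1, 1 → R1=4-1=3
CMP R1, 0  (cmp 3,0)
JGT top: taken
MUL R2, 9 → R2=24*9=216
LOAD R2, [R5] → R2=M[212]=25
ADD R2, 14 → R2=25+14=39
ADD R5, 4 → R5=212+4=216
SUB R1, 1 → R1=3-1=2
CMP R1, 0  (cmp 2,0)
JGT top: taken
MUL R2, 9 → R2=39*9=351
LOAD R2, [R5] → R2=M[216]=15
ADD R2, 14 → R2=15+14=29
ADD R5, 4 → R5=216+4=220
SUB R1, 1 → R1=2-1=1
CMP R1, 0  (cmp 1,0)
JGT top: taken
MUL R2, 9 → R2=29*9=261
LOAD R2, [R5] → R2=M[220]=16
ADD R2, 14 → R2=16+14=30
ADD R5, 4 → R5=220+4=224
SUB R1, 1 → R1=1-1=0
CMP R1, 0  (cmp 0,0)
JGT top: not taken
MUL R2, 5 → R2=30*5=150
STORE R2, [212] → M[212]=150
halt.
Total executed instructions: 48.

48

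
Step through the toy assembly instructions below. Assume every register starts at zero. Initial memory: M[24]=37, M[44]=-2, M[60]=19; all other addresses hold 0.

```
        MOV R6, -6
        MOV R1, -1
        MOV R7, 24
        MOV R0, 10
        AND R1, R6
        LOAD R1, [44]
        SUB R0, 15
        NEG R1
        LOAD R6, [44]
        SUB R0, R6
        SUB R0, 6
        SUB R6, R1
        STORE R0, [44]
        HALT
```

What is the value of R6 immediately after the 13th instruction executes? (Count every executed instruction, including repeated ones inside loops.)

-4

R6=-6
R1=-1
R7=24
R0=10
R1=(-1)&(-6)=-6
R1=M[44]=-2
R0=10-15=-5
R1=-(-2)=2
R6=M[44]=-2
R0=(-5)-(-2)=-3
R0=(-3)-6=-9
R6=(-2)-2=-4
STORE R0, [44] → M[44]=-9
After step 13: R6 = -4.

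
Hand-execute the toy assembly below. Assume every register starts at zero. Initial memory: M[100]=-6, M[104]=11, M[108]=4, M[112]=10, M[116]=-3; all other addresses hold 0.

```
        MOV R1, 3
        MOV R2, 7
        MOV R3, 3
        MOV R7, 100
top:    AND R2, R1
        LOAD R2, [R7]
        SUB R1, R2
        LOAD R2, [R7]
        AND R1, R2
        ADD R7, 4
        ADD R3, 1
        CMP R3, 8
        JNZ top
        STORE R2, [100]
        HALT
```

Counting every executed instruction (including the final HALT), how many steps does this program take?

after MOV R1, 3: R1=3
after MOV R2, 7: R2=7
after MOV R3, 3: R3=3
after MOV R7, 100: R7=100
after AND R2, R1: R2=7&3=3
after LOAD R2, [R7]: R2=M[100]=-6
after SUB R1, R2: R1=3-(-6)=9
after LOAD R2, [R7]: R2=M[100]=-6
after AND R1, R2: R1=9&(-6)=8
after ADD R7, 4: R7=100+4=104
after ADD R3, 1: R3=3+1=4
CMP R3, 8  (cmp 4,8)
JNZ top: taken
after AND R2, R1: R2=(-6)&8=8
after LOAD R2, [R7]: R2=M[104]=11
after SUB R1, R2: R1=8-11=-3
after LOAD R2, [R7]: R2=M[104]=11
after AND R1, R2: R1=(-3)&11=9
after ADD R7, 4: R7=104+4=108
after ADD R3, 1: R3=4+1=5
CMP R3, 8  (cmp 5,8)
JNZ top: taken
after AND R2, R1: R2=11&9=9
after LOAD R2, [R7]: R2=M[108]=4
after SUB R1, R2: R1=9-4=5
after LOAD R2, [R7]: R2=M[108]=4
after AND R1, R2: R1=5&4=4
after ADD R7, 4: R7=108+4=112
after ADD R3, 1: R3=5+1=6
CMP R3, 8  (cmp 6,8)
JNZ top: taken
after AND R2, R1: R2=4&4=4
after LOAD R2, [R7]: R2=M[112]=10
after SUB R1, R2: R1=4-10=-6
after LOAD R2, [R7]: R2=M[112]=10
after AND R1, R2: R1=(-6)&10=10
after ADD R7, 4: R7=112+4=116
after ADD R3, 1: R3=6+1=7
CMP R3, 8  (cmp 7,8)
JNZ top: taken
after AND R2, R1: R2=10&10=10
after LOAD R2, [R7]: R2=M[116]=-3
after SUB R1, R2: R1=10-(-3)=13
after LOAD R2, [R7]: R2=M[116]=-3
after AND R1, R2: R1=13&(-3)=13
after ADD R7, 4: R7=116+4=120
after ADD R3, 1: R3=7+1=8
CMP R3, 8  (cmp 8,8)
JNZ top: not taken
STORE R2, [100] → M[100]=-3
halt.
Total executed instructions: 51.

51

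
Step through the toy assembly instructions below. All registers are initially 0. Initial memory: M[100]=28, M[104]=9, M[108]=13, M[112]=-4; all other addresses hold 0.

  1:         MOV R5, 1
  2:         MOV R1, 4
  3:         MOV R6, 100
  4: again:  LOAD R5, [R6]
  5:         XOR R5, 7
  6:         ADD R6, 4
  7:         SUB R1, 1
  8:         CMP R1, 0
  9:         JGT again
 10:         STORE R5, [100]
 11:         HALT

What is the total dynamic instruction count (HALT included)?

29

R5=1
R1=4
R6=100
R5=M[100]=28
R5=28^7=27
R6=100+4=104
R1=4-1=3
CMP R1, 0  (cmp 3,0)
JGT again: taken
R5=M[104]=9
R5=9^7=14
R6=104+4=108
R1=3-1=2
CMP R1, 0  (cmp 2,0)
JGT again: taken
R5=M[108]=13
R5=13^7=10
R6=108+4=112
R1=2-1=1
CMP R1, 0  (cmp 1,0)
JGT again: taken
R5=M[112]=-4
R5=(-4)^7=-5
R6=112+4=116
R1=1-1=0
CMP R1, 0  (cmp 0,0)
JGT again: not taken
STORE R5, [100] → M[100]=-5
halt.
Total executed instructions: 29.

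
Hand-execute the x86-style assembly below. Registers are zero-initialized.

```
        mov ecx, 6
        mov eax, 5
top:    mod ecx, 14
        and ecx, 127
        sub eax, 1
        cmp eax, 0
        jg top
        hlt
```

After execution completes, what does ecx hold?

6

after mov ecx, 6: ecx=6
after mov eax, 5: eax=5
after mod ecx, 14: ecx=6%14=6
after and ecx, 127: ecx=6&127=6
after sub eax, 1: eax=5-1=4
cmp eax, 0  (cmp 4,0)
jg top: taken
after mod ecx, 14: ecx=6%14=6
after and ecx, 127: ecx=6&127=6
after sub eax, 1: eax=4-1=3
cmp eax, 0  (cmp 3,0)
jg top: taken
after mod ecx, 14: ecx=6%14=6
after and ecx, 127: ecx=6&127=6
after sub eax, 1: eax=3-1=2
cmp eax, 0  (cmp 2,0)
jg top: taken
after mod ecx, 14: ecx=6%14=6
after and ecx, 127: ecx=6&127=6
after sub eax, 1: eax=2-1=1
cmp eax, 0  (cmp 1,0)
jg top: taken
after mod ecx, 14: ecx=6%14=6
after and ecx, 127: ecx=6&127=6
after sub eax, 1: eax=1-1=0
cmp eax, 0  (cmp 0,0)
jg top: not taken
halt.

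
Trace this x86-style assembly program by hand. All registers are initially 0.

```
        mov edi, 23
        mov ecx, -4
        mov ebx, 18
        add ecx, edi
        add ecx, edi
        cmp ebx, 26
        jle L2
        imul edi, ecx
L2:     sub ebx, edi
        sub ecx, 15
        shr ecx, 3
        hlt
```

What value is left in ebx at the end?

mov edi, 23 → edi=23
mov ecx, -4 → ecx=-4
mov ebx, 18 → ebx=18
add ecx, edi → ecx=(-4)+23=19
add ecx, edi → ecx=19+23=42
cmp ebx, 26  (cmp 18,26)
jle L2: taken
sub ebx, edi → ebx=18-23=-5
sub ecx, 15 → ecx=42-15=27
shr ecx, 3 → ecx=27>>3=3
halt.

-5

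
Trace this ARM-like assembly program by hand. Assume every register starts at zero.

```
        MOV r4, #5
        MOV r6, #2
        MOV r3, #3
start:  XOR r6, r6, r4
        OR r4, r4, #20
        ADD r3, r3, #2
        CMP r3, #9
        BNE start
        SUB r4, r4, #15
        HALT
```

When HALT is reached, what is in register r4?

6

r4=5
r6=2
r3=3
r6=2^5=7
r4=5|20=21
r3=3+2=5
CMP r3, #9  (cmp 5,9)
BNE start: taken
r6=7^21=18
r4=21|20=21
r3=5+2=7
CMP r3, #9  (cmp 7,9)
BNE start: taken
r6=18^21=7
r4=21|20=21
r3=7+2=9
CMP r3, #9  (cmp 9,9)
BNE start: not taken
r4=21-15=6
halt.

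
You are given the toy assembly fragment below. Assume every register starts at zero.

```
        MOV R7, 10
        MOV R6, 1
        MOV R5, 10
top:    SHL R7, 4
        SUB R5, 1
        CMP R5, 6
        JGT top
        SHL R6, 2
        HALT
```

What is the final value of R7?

655360

MOV R7, 10 → R7=10
MOV R6, 1 → R6=1
MOV R5, 10 → R5=10
SHL R7, 4 → R7=10<<4=160
SUB R5, 1 → R5=10-1=9
CMP R5, 6  (cmp 9,6)
JGT top: taken
SHL R7, 4 → R7=160<<4=2560
SUB R5, 1 → R5=9-1=8
CMP R5, 6  (cmp 8,6)
JGT top: taken
SHL R7, 4 → R7=2560<<4=40960
SUB R5, 1 → R5=8-1=7
CMP R5, 6  (cmp 7,6)
JGT top: taken
SHL R7, 4 → R7=40960<<4=655360
SUB R5, 1 → R5=7-1=6
CMP R5, 6  (cmp 6,6)
JGT top: not taken
SHL R6, 2 → R6=1<<2=4
halt.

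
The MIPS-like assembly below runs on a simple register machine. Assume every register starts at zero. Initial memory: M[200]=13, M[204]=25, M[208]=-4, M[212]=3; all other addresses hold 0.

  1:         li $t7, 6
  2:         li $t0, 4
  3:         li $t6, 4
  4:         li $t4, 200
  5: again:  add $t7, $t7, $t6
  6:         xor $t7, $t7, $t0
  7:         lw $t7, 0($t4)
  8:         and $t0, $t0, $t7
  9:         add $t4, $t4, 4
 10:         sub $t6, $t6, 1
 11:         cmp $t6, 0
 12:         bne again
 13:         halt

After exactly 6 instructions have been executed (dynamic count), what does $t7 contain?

14

li $t7, 6 → $t7=6
li $t0, 4 → $t0=4
li $t6, 4 → $t6=4
li $t4, 200 → $t4=200
add $t7, $t7, $t6 → $t7=6+4=10
xor $t7, $t7, $t0 → $t7=10^4=14
After step 6: $t7 = 14.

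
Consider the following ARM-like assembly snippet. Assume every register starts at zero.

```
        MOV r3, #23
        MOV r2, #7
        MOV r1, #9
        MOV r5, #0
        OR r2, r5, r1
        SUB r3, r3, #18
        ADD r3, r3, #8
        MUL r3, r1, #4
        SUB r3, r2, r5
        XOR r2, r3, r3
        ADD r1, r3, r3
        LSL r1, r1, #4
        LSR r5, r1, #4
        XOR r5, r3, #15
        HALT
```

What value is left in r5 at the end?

r3=23
r2=7
r1=9
r5=0
r2=0|9=9
r3=23-18=5
r3=5+8=13
r3=9*4=36
r3=9-0=9
r2=9^9=0
r1=9+9=18
r1=18<<4=288
r5=288>>4=18
r5=9^15=6
halt.

6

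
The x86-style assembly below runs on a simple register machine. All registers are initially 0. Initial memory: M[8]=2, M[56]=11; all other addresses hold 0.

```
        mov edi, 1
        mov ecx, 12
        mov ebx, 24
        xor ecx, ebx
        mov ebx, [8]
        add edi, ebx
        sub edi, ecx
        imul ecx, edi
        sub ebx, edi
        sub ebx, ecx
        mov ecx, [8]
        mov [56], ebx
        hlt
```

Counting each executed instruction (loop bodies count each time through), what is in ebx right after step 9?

after mov edi, 1: edi=1
after mov ecx, 12: ecx=12
after mov ebx, 24: ebx=24
after xor ecx, ebx: ecx=12^24=20
after mov ebx, [8]: ebx=M[8]=2
after add edi, ebx: edi=1+2=3
after sub edi, ecx: edi=3-20=-17
after imul ecx, edi: ecx=20*(-17)=-340
after sub ebx, edi: ebx=2-(-17)=19
After step 9: ebx = 19.

19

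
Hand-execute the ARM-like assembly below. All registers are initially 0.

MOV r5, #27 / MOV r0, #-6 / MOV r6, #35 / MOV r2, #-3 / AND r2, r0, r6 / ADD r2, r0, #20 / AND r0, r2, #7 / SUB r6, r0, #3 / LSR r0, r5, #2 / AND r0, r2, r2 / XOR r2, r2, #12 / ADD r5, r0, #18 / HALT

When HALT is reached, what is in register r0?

after MOV r5, #27: r5=27
after MOV r0, #-6: r0=-6
after MOV r6, #35: r6=35
after MOV r2, #-3: r2=-3
after AND r2, r0, r6: r2=(-6)&35=34
after ADD r2, r0, #20: r2=(-6)+20=14
after AND r0, r2, #7: r0=14&7=6
after SUB r6, r0, #3: r6=6-3=3
after LSR r0, r5, #2: r0=27>>2=6
after AND r0, r2, r2: r0=14&14=14
after XOR r2, r2, #12: r2=14^12=2
after ADD r5, r0, #18: r5=14+18=32
halt.

14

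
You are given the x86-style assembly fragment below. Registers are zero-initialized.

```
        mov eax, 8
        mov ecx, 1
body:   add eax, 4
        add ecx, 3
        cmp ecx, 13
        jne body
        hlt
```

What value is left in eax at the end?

after mov eax, 8: eax=8
after mov ecx, 1: ecx=1
after add eax, 4: eax=8+4=12
after add ecx, 3: ecx=1+3=4
cmp ecx, 13  (cmp 4,13)
jne body: taken
after add eax, 4: eax=12+4=16
after add ecx, 3: ecx=4+3=7
cmp ecx, 13  (cmp 7,13)
jne body: taken
after add eax, 4: eax=16+4=20
after add ecx, 3: ecx=7+3=10
cmp ecx, 13  (cmp 10,13)
jne body: taken
after add eax, 4: eax=20+4=24
after add ecx, 3: ecx=10+3=13
cmp ecx, 13  (cmp 13,13)
jne body: not taken
halt.

24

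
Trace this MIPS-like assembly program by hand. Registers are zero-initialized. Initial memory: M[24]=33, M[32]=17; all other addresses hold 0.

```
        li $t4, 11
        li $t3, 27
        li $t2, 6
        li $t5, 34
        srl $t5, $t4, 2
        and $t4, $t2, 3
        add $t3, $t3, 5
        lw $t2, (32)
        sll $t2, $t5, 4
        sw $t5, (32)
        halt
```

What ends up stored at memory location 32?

after li $t4, 11: $t4=11
after li $t3, 27: $t3=27
after li $t2, 6: $t2=6
after li $t5, 34: $t5=34
after srl $t5, $t4, 2: $t5=11>>2=2
after and $t4, $t2, 3: $t4=6&3=2
after add $t3, $t3, 5: $t3=27+5=32
after lw $t2, (32): $t2=M[32]=17
after sll $t2, $t5, 4: $t2=2<<4=32
sw $t5, (32) → M[32]=2
halt.

2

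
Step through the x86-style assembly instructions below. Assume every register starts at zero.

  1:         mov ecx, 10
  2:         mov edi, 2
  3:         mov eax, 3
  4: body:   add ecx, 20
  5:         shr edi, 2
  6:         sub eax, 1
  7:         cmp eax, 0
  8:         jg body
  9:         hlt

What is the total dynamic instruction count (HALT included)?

19

ecx=10
edi=2
eax=3
ecx=10+20=30
edi=2>>2=0
eax=3-1=2
cmp eax, 0  (cmp 2,0)
jg body: taken
ecx=30+20=50
edi=0>>2=0
eax=2-1=1
cmp eax, 0  (cmp 1,0)
jg body: taken
ecx=50+20=70
edi=0>>2=0
eax=1-1=0
cmp eax, 0  (cmp 0,0)
jg body: not taken
halt.
Total executed instructions: 19.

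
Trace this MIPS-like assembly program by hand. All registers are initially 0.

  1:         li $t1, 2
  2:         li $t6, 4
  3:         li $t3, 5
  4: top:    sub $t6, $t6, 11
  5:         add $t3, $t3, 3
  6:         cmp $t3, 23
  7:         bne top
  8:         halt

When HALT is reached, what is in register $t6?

li $t1, 2 → $t1=2
li $t6, 4 → $t6=4
li $t3, 5 → $t3=5
sub $t6, $t6, 11 → $t6=4-11=-7
add $t3, $t3, 3 → $t3=5+3=8
cmp $t3, 23  (cmp 8,23)
bne top: taken
sub $t6, $t6, 11 → $t6=(-7)-11=-18
add $t3, $t3, 3 → $t3=8+3=11
cmp $t3, 23  (cmp 11,23)
bne top: taken
sub $t6, $t6, 11 → $t6=(-18)-11=-29
add $t3, $t3, 3 → $t3=11+3=14
cmp $t3, 23  (cmp 14,23)
bne top: taken
sub $t6, $t6, 11 → $t6=(-29)-11=-40
add $t3, $t3, 3 → $t3=14+3=17
cmp $t3, 23  (cmp 17,23)
bne top: taken
sub $t6, $t6, 11 → $t6=(-40)-11=-51
add $t3, $t3, 3 → $t3=17+3=20
cmp $t3, 23  (cmp 20,23)
bne top: taken
sub $t6, $t6, 11 → $t6=(-51)-11=-62
add $t3, $t3, 3 → $t3=20+3=23
cmp $t3, 23  (cmp 23,23)
bne top: not taken
halt.

-62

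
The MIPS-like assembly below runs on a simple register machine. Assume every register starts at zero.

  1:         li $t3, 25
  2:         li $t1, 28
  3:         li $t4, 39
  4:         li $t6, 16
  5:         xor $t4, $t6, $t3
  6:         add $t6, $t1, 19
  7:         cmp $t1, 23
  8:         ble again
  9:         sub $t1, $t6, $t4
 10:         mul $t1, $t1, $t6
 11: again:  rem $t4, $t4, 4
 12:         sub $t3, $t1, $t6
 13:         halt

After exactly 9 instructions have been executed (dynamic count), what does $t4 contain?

9

li $t3, 25 → $t3=25
li $t1, 28 → $t1=28
li $t4, 39 → $t4=39
li $t6, 16 → $t6=16
xor $t4, $t6, $t3 → $t4=16^25=9
add $t6, $t1, 19 → $t6=28+19=47
cmp $t1, 23  (cmp 28,23)
ble again: not taken
sub $t1, $t6, $t4 → $t1=47-9=38
After step 9: $t4 = 9.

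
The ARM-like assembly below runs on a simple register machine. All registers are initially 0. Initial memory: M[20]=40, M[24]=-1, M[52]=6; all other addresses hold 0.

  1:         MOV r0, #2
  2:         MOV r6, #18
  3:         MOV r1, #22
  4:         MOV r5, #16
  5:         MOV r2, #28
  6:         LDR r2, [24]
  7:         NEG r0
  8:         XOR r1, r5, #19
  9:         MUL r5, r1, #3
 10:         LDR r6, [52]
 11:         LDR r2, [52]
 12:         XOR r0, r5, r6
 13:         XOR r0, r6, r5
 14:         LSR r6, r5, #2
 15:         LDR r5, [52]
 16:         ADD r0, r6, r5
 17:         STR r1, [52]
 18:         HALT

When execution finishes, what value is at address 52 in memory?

MOV r0, #2 → r0=2
MOV r6, #18 → r6=18
MOV r1, #22 → r1=22
MOV r5, #16 → r5=16
MOV r2, #28 → r2=28
LDR r2, [24] → r2=M[24]=-1
NEG r0 → r0=-(2)=-2
XOR r1, r5, #19 → r1=16^19=3
MUL r5, r1, #3 → r5=3*3=9
LDR r6, [52] → r6=M[52]=6
LDR r2, [52] → r2=M[52]=6
XOR r0, r5, r6 → r0=9^6=15
XOR r0, r6, r5 → r0=6^9=15
LSR r6, r5, #2 → r6=9>>2=2
LDR r5, [52] → r5=M[52]=6
ADD r0, r6, r5 → r0=2+6=8
STR r1, [52] → M[52]=3
halt.

3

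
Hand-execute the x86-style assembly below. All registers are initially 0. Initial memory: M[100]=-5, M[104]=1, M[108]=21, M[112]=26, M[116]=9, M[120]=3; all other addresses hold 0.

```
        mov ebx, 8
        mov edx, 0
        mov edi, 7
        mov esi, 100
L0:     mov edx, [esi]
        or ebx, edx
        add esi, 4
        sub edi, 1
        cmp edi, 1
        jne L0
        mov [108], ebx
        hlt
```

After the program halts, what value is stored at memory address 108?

-1

mov ebx, 8 → ebx=8
mov edx, 0 → edx=0
mov edi, 7 → edi=7
mov esi, 100 → esi=100
mov edx, [esi] → edx=M[100]=-5
or ebx, edx → ebx=8|(-5)=-5
add esi, 4 → esi=100+4=104
sub edi, 1 → edi=7-1=6
cmp edi, 1  (cmp 6,1)
jne L0: taken
mov edx, [esi] → edx=M[104]=1
or ebx, edx → ebx=(-5)|1=-5
add esi, 4 → esi=104+4=108
sub edi, 1 → edi=6-1=5
cmp edi, 1  (cmp 5,1)
jne L0: taken
mov edx, [esi] → edx=M[108]=21
or ebx, edx → ebx=(-5)|21=-1
add esi, 4 → esi=108+4=112
sub edi, 1 → edi=5-1=4
cmp edi, 1  (cmp 4,1)
jne L0: taken
mov edx, [esi] → edx=M[112]=26
or ebx, edx → ebx=(-1)|26=-1
add esi, 4 → esi=112+4=116
sub edi, 1 → edi=4-1=3
cmp edi, 1  (cmp 3,1)
jne L0: taken
mov edx, [esi] → edx=M[116]=9
or ebx, edx → ebx=(-1)|9=-1
add esi, 4 → esi=116+4=120
sub edi, 1 → edi=3-1=2
cmp edi, 1  (cmp 2,1)
jne L0: taken
mov edx, [esi] → edx=M[120]=3
or ebx, edx → ebx=(-1)|3=-1
add esi, 4 → esi=120+4=124
sub edi, 1 → edi=2-1=1
cmp edi, 1  (cmp 1,1)
jne L0: not taken
mov [108], ebx → M[108]=-1
halt.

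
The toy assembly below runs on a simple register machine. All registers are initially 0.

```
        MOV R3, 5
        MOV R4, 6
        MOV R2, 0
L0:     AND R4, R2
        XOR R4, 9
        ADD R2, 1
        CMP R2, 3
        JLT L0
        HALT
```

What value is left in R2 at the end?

3

R3=5
R4=6
R2=0
R4=6&0=0
R4=0^9=9
R2=0+1=1
CMP R2, 3  (cmp 1,3)
JLT L0: taken
R4=9&1=1
R4=1^9=8
R2=1+1=2
CMP R2, 3  (cmp 2,3)
JLT L0: taken
R4=8&2=0
R4=0^9=9
R2=2+1=3
CMP R2, 3  (cmp 3,3)
JLT L0: not taken
halt.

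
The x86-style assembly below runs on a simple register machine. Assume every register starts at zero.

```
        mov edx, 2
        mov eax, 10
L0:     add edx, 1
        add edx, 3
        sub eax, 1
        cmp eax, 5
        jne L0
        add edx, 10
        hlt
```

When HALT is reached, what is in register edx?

32

after mov edx, 2: edx=2
after mov eax, 10: eax=10
after add edx, 1: edx=2+1=3
after add edx, 3: edx=3+3=6
after sub eax, 1: eax=10-1=9
cmp eax, 5  (cmp 9,5)
jne L0: taken
after add edx, 1: edx=6+1=7
after add edx, 3: edx=7+3=10
after sub eax, 1: eax=9-1=8
cmp eax, 5  (cmp 8,5)
jne L0: taken
after add edx, 1: edx=10+1=11
after add edx, 3: edx=11+3=14
after sub eax, 1: eax=8-1=7
cmp eax, 5  (cmp 7,5)
jne L0: taken
after add edx, 1: edx=14+1=15
after add edx, 3: edx=15+3=18
after sub eax, 1: eax=7-1=6
cmp eax, 5  (cmp 6,5)
jne L0: taken
after add edx, 1: edx=18+1=19
after add edx, 3: edx=19+3=22
after sub eax, 1: eax=6-1=5
cmp eax, 5  (cmp 5,5)
jne L0: not taken
after add edx, 10: edx=22+10=32
halt.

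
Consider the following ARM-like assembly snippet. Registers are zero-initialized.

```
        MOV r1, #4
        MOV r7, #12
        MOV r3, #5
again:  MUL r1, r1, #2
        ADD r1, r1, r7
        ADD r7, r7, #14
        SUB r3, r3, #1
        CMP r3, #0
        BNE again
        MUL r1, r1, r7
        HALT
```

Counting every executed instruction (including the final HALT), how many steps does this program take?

r1=4
r7=12
r3=5
r1=4*2=8
r1=8+12=20
r7=12+14=26
r3=5-1=4
CMP r3, #0  (cmp 4,0)
BNE again: taken
r1=20*2=40
r1=40+26=66
r7=26+14=40
r3=4-1=3
CMP r3, #0  (cmp 3,0)
BNE again: taken
r1=66*2=132
r1=132+40=172
r7=40+14=54
r3=3-1=2
CMP r3, #0  (cmp 2,0)
BNE again: taken
r1=172*2=344
r1=344+54=398
r7=54+14=68
r3=2-1=1
CMP r3, #0  (cmp 1,0)
BNE again: taken
r1=398*2=796
r1=796+68=864
r7=68+14=82
r3=1-1=0
CMP r3, #0  (cmp 0,0)
BNE again: not taken
r1=864*82=70848
halt.
Total executed instructions: 35.

35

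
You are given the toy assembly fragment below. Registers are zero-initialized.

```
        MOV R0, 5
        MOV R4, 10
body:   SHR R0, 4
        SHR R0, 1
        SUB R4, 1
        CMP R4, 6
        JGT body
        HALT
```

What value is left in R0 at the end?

R0=5
R4=10
R0=5>>4=0
R0=0>>1=0
R4=10-1=9
CMP R4, 6  (cmp 9,6)
JGT body: taken
R0=0>>4=0
R0=0>>1=0
R4=9-1=8
CMP R4, 6  (cmp 8,6)
JGT body: taken
R0=0>>4=0
R0=0>>1=0
R4=8-1=7
CMP R4, 6  (cmp 7,6)
JGT body: taken
R0=0>>4=0
R0=0>>1=0
R4=7-1=6
CMP R4, 6  (cmp 6,6)
JGT body: not taken
halt.

0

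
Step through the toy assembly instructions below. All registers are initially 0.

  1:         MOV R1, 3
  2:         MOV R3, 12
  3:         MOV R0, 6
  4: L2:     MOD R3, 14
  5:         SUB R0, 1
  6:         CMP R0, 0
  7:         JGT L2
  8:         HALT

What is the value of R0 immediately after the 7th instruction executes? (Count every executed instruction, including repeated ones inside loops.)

R1=3
R3=12
R0=6
R3=12%14=12
R0=6-1=5
CMP R0, 0  (cmp 5,0)
JGT L2: taken
After step 7: R0 = 5.

5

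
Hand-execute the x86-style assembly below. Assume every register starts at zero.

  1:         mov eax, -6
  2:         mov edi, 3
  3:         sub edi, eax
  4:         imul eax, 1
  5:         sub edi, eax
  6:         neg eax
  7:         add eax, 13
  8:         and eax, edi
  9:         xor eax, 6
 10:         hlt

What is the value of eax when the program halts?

5

eax=-6
edi=3
edi=3-(-6)=9
eax=(-6)*1=-6
edi=9-(-6)=15
eax=-(-6)=6
eax=6+13=19
eax=19&15=3
eax=3^6=5
halt.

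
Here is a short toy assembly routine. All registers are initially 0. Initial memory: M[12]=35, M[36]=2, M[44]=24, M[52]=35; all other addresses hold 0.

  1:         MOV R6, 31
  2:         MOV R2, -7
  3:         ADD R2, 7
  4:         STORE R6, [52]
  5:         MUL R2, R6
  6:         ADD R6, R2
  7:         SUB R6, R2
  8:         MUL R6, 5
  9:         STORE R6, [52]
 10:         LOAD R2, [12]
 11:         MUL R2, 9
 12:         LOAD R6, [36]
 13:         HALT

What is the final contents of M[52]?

after MOV R6, 31: R6=31
after MOV R2, -7: R2=-7
after ADD R2, 7: R2=(-7)+7=0
STORE R6, [52] → M[52]=31
after MUL R2, R6: R2=0*31=0
after ADD R6, R2: R6=31+0=31
after SUB R6, R2: R6=31-0=31
after MUL R6, 5: R6=31*5=155
STORE R6, [52] → M[52]=155
after LOAD R2, [12]: R2=M[12]=35
after MUL R2, 9: R2=35*9=315
after LOAD R6, [36]: R6=M[36]=2
halt.

155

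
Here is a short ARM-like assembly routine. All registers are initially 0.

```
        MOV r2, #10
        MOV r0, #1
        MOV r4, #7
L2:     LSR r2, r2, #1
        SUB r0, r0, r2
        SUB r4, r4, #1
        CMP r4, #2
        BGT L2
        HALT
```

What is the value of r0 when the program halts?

-7

r2=10
r0=1
r4=7
r2=10>>1=5
r0=1-5=-4
r4=7-1=6
CMP r4, #2  (cmp 6,2)
BGT L2: taken
r2=5>>1=2
r0=(-4)-2=-6
r4=6-1=5
CMP r4, #2  (cmp 5,2)
BGT L2: taken
r2=2>>1=1
r0=(-6)-1=-7
r4=5-1=4
CMP r4, #2  (cmp 4,2)
BGT L2: taken
r2=1>>1=0
r0=(-7)-0=-7
r4=4-1=3
CMP r4, #2  (cmp 3,2)
BGT L2: taken
r2=0>>1=0
r0=(-7)-0=-7
r4=3-1=2
CMP r4, #2  (cmp 2,2)
BGT L2: not taken
halt.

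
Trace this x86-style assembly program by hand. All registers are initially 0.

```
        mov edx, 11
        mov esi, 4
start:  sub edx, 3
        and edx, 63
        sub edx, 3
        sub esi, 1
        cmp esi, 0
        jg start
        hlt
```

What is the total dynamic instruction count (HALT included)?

27

after mov edx, 11: edx=11
after mov esi, 4: esi=4
after sub edx, 3: edx=11-3=8
after and edx, 63: edx=8&63=8
after sub edx, 3: edx=8-3=5
after sub esi, 1: esi=4-1=3
cmp esi, 0  (cmp 3,0)
jg start: taken
after sub edx, 3: edx=5-3=2
after and edx, 63: edx=2&63=2
after sub edx, 3: edx=2-3=-1
after sub esi, 1: esi=3-1=2
cmp esi, 0  (cmp 2,0)
jg start: taken
after sub edx, 3: edx=(-1)-3=-4
after and edx, 63: edx=(-4)&63=60
after sub edx, 3: edx=60-3=57
after sub esi, 1: esi=2-1=1
cmp esi, 0  (cmp 1,0)
jg start: taken
after sub edx, 3: edx=57-3=54
after and edx, 63: edx=54&63=54
after sub edx, 3: edx=54-3=51
after sub esi, 1: esi=1-1=0
cmp esi, 0  (cmp 0,0)
jg start: not taken
halt.
Total executed instructions: 27.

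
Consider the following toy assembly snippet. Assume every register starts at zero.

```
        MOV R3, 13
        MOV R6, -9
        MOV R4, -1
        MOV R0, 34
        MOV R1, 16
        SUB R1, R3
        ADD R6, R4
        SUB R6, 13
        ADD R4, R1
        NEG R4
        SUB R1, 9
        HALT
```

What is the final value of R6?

R3=13
R6=-9
R4=-1
R0=34
R1=16
R1=16-13=3
R6=(-9)+(-1)=-10
R6=(-10)-13=-23
R4=(-1)+3=2
R4=-(2)=-2
R1=3-9=-6
halt.

-23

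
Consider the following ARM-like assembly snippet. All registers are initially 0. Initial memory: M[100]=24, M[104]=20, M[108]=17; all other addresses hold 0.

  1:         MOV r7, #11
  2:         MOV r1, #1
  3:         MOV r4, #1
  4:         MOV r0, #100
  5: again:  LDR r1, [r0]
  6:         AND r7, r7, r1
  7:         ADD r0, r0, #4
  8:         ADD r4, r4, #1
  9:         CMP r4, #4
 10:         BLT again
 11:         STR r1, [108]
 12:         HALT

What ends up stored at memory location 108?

17

r7=11
r1=1
r4=1
r0=100
r1=M[100]=24
r7=11&24=8
r0=100+4=104
r4=1+1=2
CMP r4, #4  (cmp 2,4)
BLT again: taken
r1=M[104]=20
r7=8&20=0
r0=104+4=108
r4=2+1=3
CMP r4, #4  (cmp 3,4)
BLT again: taken
r1=M[108]=17
r7=0&17=0
r0=108+4=112
r4=3+1=4
CMP r4, #4  (cmp 4,4)
BLT again: not taken
STR r1, [108] → M[108]=17
halt.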